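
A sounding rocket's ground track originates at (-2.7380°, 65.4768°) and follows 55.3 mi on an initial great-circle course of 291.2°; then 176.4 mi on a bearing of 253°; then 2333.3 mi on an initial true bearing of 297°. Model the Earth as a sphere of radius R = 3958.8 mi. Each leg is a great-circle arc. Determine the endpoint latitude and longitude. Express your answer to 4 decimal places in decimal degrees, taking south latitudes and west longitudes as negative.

latitude 11.8688°, longitude 31.8807°

Apply the spherical direct solution leg by leg, carrying full precision between legs.
Leg 1: from (-2.7380°, 65.4768°), δ = 55.3/3958.8 = 0.013969 rad, θ = 291.2° → φ = -2.4483°, λ = 64.7299°.
Leg 2: from (-2.4483°, 64.7299°), δ = 176.4/3958.8 = 0.044559 rad, θ = 253° → φ = -3.1923°, λ = 62.2847°.
Leg 3: from (-3.1923°, 62.2847°), δ = 2333.3/3958.8 = 0.589396 rad, θ = 297° → φ = 11.8688°, λ = 31.8807°.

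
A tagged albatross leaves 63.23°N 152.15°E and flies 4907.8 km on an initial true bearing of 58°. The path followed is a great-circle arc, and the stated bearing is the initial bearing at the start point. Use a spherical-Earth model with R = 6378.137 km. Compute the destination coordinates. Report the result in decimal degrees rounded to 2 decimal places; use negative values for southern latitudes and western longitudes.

latitude 53.84°, longitude -117.30°

Central angle δ = d/R = 0.769472 rad.
Start latitude φ₁ = 1.103572 rad; initial bearing θ = 1.012291 rad.
sin φ₂ = sin φ₁ cos δ + cos φ₁ sin δ cos θ = (0.892822)(0.718278) + (0.450410)(0.695756)(0.529919) = 0.807358
φ₂ = asin(0.807358) = 0.939661 rad = 53.84°.
Then Δλ = atan2(0.265758, -0.002549) = 1.580387 rad, from sin θ sin δ cos φ₁ over cos δ − sin φ₁ sin φ₂.
λ₂ = 152.15° + 90.55° = 242.70°, normalized to (−180°, 180°] → -117.30°.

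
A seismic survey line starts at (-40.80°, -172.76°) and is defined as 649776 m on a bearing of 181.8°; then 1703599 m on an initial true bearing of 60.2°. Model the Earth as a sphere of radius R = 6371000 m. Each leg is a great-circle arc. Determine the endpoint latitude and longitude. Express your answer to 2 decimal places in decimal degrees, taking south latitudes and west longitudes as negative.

Apply the spherical direct solution leg by leg, carrying full precision between legs.
Leg 1: from (-40.80°, -172.76°), δ = 649776/6371000 = 0.101990 rad, θ = 181.8° → φ = -46.64°, λ = -173.03°.
Leg 2: from (-46.64°, -173.03°), δ = 1703599/6371000 = 0.267399 rad, θ = 60.2° → φ = -37.67°, λ = -156.19°.

latitude -37.67°, longitude -156.19°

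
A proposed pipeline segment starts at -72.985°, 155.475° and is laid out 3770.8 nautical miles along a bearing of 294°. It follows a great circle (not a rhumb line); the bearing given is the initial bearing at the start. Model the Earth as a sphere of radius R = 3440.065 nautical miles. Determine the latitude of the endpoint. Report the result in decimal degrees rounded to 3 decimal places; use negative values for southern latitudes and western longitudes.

latitude -19.339°

Central angle δ = d/R = 1.096142 rad.
With φ₁ = -72.985° = -1.273829 rad and θ = 294° = 5.131268 rad:
Destination latitude: φ₂ = arcsin( sin φ₁ cos δ + cos φ₁ sin δ cos θ ) = arcsin(-0.331163) = -19.339°.
Δλ = atan2( sin θ sin δ cos φ₁ , cos δ − sin φ₁ sin φ₂ ) = atan2(-0.237771, 0.140363) = -1.037518 rad = -59.445°.
λ₂ = 155.475° + -59.445° = 96.030°.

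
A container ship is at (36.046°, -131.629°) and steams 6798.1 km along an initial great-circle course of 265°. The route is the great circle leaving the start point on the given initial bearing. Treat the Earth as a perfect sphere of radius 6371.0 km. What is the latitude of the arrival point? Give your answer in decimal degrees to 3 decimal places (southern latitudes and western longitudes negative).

The arc subtends δ = 6798.1/6371 = 1.067038 rad at the centre.
Converting: φ₁ = 0.629121 rad, θ = 4.625123 rad.
sin φ₂ = sin φ₁ cos δ + cos φ₁ sin δ cos θ = (0.588435)(0.482720) + (0.808545)(0.875775)(-0.087156) = 0.222334
φ₂ = asin(0.222334) = 0.224208 rad = 12.846°.
For the longitude increment, Δλ = atan2( sin θ sin δ cos φ₁, cos δ − sin φ₁ sin φ₂ ) = atan2(-0.705408, 0.351891) = -63.488°.
λ₂ = -131.629° + -63.488° = -195.117°, normalized to (−180°, 180°] → 164.883°.

latitude 12.846°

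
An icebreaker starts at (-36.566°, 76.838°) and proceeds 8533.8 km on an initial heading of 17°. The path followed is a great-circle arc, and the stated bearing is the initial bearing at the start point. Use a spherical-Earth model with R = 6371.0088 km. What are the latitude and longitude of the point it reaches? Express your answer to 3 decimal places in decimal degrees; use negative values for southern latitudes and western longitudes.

δ = 8533.8/6371.0088 = 1.339474 rad (76.7462°).
Converting: φ₁ = -0.638197 rad, θ = 0.296706 rad.
Destination latitude: φ₂ = arcsin( sin φ₁ cos δ + cos φ₁ sin δ cos θ ) = arcsin(0.611034) = 37.664°.
Δλ = atan2( sin θ sin δ cos φ₁ , cos δ − sin φ₁ sin φ₂ ) = atan2(0.228570, 0.593287) = 0.367735 rad = 21.070°.
λ₂ = λ₁ + Δλ = 97.908°.

latitude 37.664°, longitude 97.908°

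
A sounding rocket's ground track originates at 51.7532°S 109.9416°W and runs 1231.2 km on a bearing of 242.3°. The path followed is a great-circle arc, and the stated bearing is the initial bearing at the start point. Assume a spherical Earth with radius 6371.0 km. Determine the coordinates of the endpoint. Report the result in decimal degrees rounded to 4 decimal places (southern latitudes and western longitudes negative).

δ = 1231.2/6371 = 0.193251 rad (11.0724°).
Start latitude φ₁ = -0.903264 rad; initial bearing θ = 4.228933 rad.
Applying the spherical law of cosines for sides, sin φ₂ = sin φ₁ cos δ + cos φ₁ sin δ cos θ = -0.825997, so φ₂ = -55.6897°.
For the longitude increment, Δλ = atan2( sin θ sin δ cos φ₁, cos δ − sin φ₁ sin φ₂ ) = atan2(-0.105263, 0.332687) = -17.5575°.
Hence λ₂ = -109.9416° + -17.5575° = -127.4991°.

latitude -55.6897°, longitude -127.4991°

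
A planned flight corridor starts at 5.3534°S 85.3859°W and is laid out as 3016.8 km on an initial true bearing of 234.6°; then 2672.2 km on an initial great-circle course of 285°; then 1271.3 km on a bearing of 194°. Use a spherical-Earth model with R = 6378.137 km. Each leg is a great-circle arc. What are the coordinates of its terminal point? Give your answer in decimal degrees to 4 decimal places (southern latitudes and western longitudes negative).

Apply the spherical direct solution leg by leg, carrying full precision between legs.
Leg 1: from (-5.3534°, -85.3859°), δ = 3016.8/6378.137 = 0.472991 rad, θ = 234.6° → φ = -20.2304°, λ = -108.6984°.
Leg 2: from (-20.2304°, -108.6984°), δ = 2672.2/6378.137 = 0.418962 rad, θ = 285° → φ = -12.5384°, λ = -132.4362°.
Leg 3: from (-12.5384°, -132.4362°), δ = 1271.3/6378.137 = 0.199322 rad, θ = 194° → φ = -23.5992°, λ = -135.4326°.

latitude -23.5992°, longitude -135.4326°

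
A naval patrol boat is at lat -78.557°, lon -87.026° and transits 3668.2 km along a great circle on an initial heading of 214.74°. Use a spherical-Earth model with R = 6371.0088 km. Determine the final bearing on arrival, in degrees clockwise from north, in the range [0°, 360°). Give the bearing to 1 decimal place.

The arc subtends δ = 3668.2/6371.0088 = 0.575764 rad at the centre.
Start latitude φ₁ = -1.371078 rad; initial bearing θ = 3.747920 rad.
Destination latitude: φ₂ = arcsin( sin φ₁ cos δ + cos φ₁ sin δ cos θ ) = arcsin(-0.910869) = -65.626°.
Δλ = atan2( sin θ sin δ cos φ₁ , cos δ − sin φ₁ sin φ₂ ) = atan2(-0.061556, -0.053987) = -2.290780 rad = -131.252°.
λ₂ = -87.026° + -131.252° = -218.278°, normalized to (−180°, 180°] → 141.722°.
The forward bearing on arrival equals the back-azimuth from the destination plus 180°.
Back-azimuth from P₂ (-65.6°, 141.7°) to P₁ (-78.6°, -87.0°), with Δλ' = λ₁ − λ₂ = -228.7°: atan2( sin Δλ' cos φ₁ , cos φ₂ sin φ₁ − sin φ₂ cos φ₁ cos Δλ' ) = 164.1°.
Final bearing = (164.1° + 180°) mod 360° = 344.1°.

final bearing 344.1°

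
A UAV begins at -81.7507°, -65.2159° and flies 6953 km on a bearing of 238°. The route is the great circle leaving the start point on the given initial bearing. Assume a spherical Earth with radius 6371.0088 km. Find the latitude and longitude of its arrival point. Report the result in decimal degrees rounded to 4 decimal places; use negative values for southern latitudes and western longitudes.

latitude -31.5993°, longitude 176.8408°

Angular distance δ = d/R = 6953 / 6371.0088 = 1.091350 rad.
With φ₁ = -81.7507° = -1.426819 rad and θ = 238° = 4.153884 rad:
Destination latitude: φ₂ = arcsin( sin φ₁ cos δ + cos φ₁ sin δ cos θ ) = arcsin(-0.523976) = -31.5993°.
Then Δλ = atan2(-0.107959, -0.057266) = -2.058499 rad, from sin θ sin δ cos φ₁ over cos δ − sin φ₁ sin φ₂.
λ₂ = -65.2159° + -117.9433° = -183.1592°, normalized to (−180°, 180°] → 176.8408°.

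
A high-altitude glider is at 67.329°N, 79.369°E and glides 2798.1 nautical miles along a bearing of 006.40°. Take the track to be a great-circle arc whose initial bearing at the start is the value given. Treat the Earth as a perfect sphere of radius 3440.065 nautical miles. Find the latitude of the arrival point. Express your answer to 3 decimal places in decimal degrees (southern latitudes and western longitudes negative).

latitude 65.822°

Central angle δ = d/R = 0.813386 rad.
With φ₁ = 67.329° = 1.175113 rad and θ = 6.4° = 0.111701 rad:
Applying the spherical law of cosines for sides, sin φ₂ = sin φ₁ cos δ + cos φ₁ sin δ cos θ = 0.912278, so φ₂ = 65.822°.
For the longitude increment, Δλ = atan2( sin θ sin δ cos φ₁, cos δ − sin φ₁ sin φ₂ ) = atan2(0.031219, -0.154747) = 168.594°.
λ₂ = 79.369° + 168.594° = 247.963°, normalized to (−180°, 180°] → -112.037°.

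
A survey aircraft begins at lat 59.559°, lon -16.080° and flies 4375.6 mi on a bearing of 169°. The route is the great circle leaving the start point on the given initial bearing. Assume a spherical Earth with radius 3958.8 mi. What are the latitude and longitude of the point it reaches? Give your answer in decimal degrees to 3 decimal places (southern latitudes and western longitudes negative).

Central angle δ = d/R = 1.105284 rad.
With φ₁ = 59.559° = 1.039501 rad and θ = 169° = 2.949606 rad:
sin φ₂ = sin φ₁ cos δ + cos φ₁ sin δ cos θ = (0.862151)(0.448880) + (0.506651)(0.893592)(-0.981627) = -0.057418
φ₂ = asin(-0.057418) = -0.057450 rad = -3.292°.
Δλ = atan2( sin θ sin δ cos φ₁ , cos δ − sin φ₁ sin φ₂ ) = atan2(0.086387, 0.498384) = 0.171628 rad = 9.834°.
Hence λ₂ = -16.080° + 9.834° = -6.246°.

latitude -3.292°, longitude -6.246°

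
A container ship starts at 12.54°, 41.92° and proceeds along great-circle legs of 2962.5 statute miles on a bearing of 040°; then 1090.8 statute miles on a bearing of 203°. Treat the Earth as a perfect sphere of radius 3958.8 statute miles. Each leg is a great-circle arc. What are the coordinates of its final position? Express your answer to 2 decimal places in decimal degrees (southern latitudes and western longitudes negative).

latitude 27.15°, longitude 71.05°

Apply the spherical direct solution leg by leg, carrying full precision between legs.
Leg 1: from (12.54°, 41.92°), δ = 2962.5/3958.8 = 0.748333 rad, θ = 40° → φ = 41.91°, λ = 77.91°.
Leg 2: from (41.91°, 77.91°), δ = 1090.8/3958.8 = 0.275538 rad, θ = 203° → φ = 27.15°, λ = 71.05°.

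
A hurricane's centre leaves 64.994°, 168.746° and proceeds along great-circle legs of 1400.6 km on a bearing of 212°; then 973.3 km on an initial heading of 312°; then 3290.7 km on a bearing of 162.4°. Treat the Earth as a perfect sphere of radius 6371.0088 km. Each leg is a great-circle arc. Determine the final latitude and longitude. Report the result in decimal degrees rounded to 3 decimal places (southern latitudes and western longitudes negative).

Apply the spherical direct solution leg by leg, carrying full precision between legs.
Leg 1: from (64.994°, 168.746°), δ = 1400.6/6371.0088 = 0.219840 rad, θ = 212° → φ = 53.734°, λ = 157.480°.
Leg 2: from (53.734°, 157.480°), δ = 973.3/6371.0088 = 0.152770 rad, θ = 312° → φ = 58.995°, λ = 144.798°.
Leg 3: from (58.995°, 144.798°), δ = 3290.7/6371.0088 = 0.516512 rad, θ = 162.4° → φ = 30.187°, λ = 154.746°.

latitude 30.187°, longitude 154.746°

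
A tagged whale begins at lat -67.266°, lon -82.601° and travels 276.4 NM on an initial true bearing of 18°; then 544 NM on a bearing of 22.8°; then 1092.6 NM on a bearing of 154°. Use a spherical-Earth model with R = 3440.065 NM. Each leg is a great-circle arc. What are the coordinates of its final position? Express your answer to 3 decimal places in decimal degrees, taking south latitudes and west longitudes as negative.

latitude -69.307°, longitude -50.681°

Apply the spherical direct solution leg by leg, carrying full precision between legs.
Leg 1: from (-67.266°, -82.601°), δ = 276.4/3440.065 = 0.080347 rad, θ = 18° → φ = -62.852°, λ = -79.485°.
Leg 2: from (-62.852°, -79.485°), δ = 544/3440.065 = 0.158137 rad, θ = 22.8° → φ = -54.340°, λ = -73.476°.
Leg 3: from (-54.340°, -73.476°), δ = 1092.6/3440.065 = 0.317610 rad, θ = 154° → φ = -69.307°, λ = -50.681°.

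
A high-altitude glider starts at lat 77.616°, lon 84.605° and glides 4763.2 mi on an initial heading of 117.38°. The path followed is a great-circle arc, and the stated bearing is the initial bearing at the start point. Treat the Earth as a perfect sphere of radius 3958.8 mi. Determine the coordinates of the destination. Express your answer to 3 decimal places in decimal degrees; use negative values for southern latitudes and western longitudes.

latitude 15.009°, longitude 143.689°

Angular distance δ = d/R = 4763.2 / 3958.8 = 1.203193 rad.
With φ₁ = 77.616° = 1.354655 rad and θ = 117.38° = 2.048667 rad:
sin φ₂ = sin φ₁ cos δ + cos φ₁ sin δ cos θ = (0.976732)(0.359380) + (0.214463)(0.933191)(-0.459890) = 0.258978
φ₂ = asin(0.258978) = 0.261964 rad = 15.009°.
Δλ = atan2( sin θ sin δ cos φ₁ , cos δ − sin φ₁ sin φ₂ ) = atan2(0.177715, 0.106428) = 1.031209 rad = 59.084°.
λ₂ = 84.605° + 59.084° = 143.689°.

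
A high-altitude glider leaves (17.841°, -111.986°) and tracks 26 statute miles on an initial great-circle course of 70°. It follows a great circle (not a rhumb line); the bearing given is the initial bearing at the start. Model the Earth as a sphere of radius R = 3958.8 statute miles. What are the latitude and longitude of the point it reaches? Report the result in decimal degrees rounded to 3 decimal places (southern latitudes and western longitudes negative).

δ = 26/3958.8 = 0.006568 rad (0.3763°).
Start latitude φ₁ = 0.311384 rad; initial bearing θ = 1.221730 rad.
sin φ₂ = sin φ₁ cos δ + cos φ₁ sin δ cos θ = (0.306377)(0.999978) + (0.951910)(0.006568)(0.342020) = 0.308508
φ₂ = asin(0.308508) = 0.313624 rad = 17.969°.
For the longitude increment, Δλ = atan2( sin θ sin δ cos φ₁, cos δ − sin φ₁ sin φ₂ ) = atan2(0.005875, 0.905459) = 0.372°.
λ₂ = λ₁ + Δλ = -111.614°.

latitude 17.969°, longitude -111.614°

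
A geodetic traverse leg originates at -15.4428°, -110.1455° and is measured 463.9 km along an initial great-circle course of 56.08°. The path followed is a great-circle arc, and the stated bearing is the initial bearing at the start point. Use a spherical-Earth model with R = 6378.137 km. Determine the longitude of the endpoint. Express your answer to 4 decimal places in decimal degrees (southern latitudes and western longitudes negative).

longitude -106.5960°

δ = 463.9/6378.137 = 0.072733 rad (4.1673°).
Converting: φ₁ = -0.269528 rad, θ = 0.978781 rad.
Applying the spherical law of cosines for sides, sin φ₂ = sin φ₁ cos δ + cos φ₁ sin δ cos θ = -0.226485, so φ₂ = -13.0902°.
Then Δλ = atan2(0.058125, 0.937049) = 0.061950 rad, from sin θ sin δ cos φ₁ over cos δ − sin φ₁ sin φ₂.
Hence λ₂ = -110.1455° + 3.5495° = -106.5960°.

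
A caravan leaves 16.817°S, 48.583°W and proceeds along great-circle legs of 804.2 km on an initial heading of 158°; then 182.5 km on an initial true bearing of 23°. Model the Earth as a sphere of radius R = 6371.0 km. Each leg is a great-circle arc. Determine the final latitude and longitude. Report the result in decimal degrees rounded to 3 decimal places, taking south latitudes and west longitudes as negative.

latitude -21.988°, longitude -44.944°

Apply the spherical direct solution leg by leg, carrying full precision between legs.
Leg 1: from (-16.817°, -48.583°), δ = 804.2/6371 = 0.126228 rad, θ = 158° → φ = -23.500°, λ = -45.635°.
Leg 2: from (-23.500°, -45.635°), δ = 182.5/6371 = 0.028645 rad, θ = 23° → φ = -21.988°, λ = -44.944°.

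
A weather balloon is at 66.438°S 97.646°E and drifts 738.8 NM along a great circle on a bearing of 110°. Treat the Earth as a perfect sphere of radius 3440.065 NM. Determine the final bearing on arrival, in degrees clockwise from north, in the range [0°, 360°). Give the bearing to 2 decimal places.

Angular distance δ = d/R = 738.8 / 3440.065 = 0.214763 rad.
Start latitude φ₁ = -1.159562 rad; initial bearing θ = 1.919862 rad.
Destination latitude: φ₂ = arcsin( sin φ₁ cos δ + cos φ₁ sin δ cos θ ) = arcsin(-0.924707) = -67.624°.
For the longitude increment, Δλ = atan2( sin θ sin δ cos φ₁, cos δ − sin φ₁ sin φ₂ ) = atan2(0.080054, 0.129414) = 31.740°.
λ₂ = 97.646° + 31.740° = 129.386°.
The forward bearing on arrival equals the back-azimuth from the destination plus 180°.
Back-azimuth from P₂ (-67.62°, 129.39°) to P₁ (-66.44°, 97.65°), with Δλ' = λ₁ − λ₂ = -31.74°: atan2( sin Δλ' cos φ₁ , cos φ₂ sin φ₁ − sin φ₂ cos φ₁ cos Δλ' ) = 260.66°.
Final bearing = (260.66° + 180°) mod 360° = 80.66°.

final bearing 80.66°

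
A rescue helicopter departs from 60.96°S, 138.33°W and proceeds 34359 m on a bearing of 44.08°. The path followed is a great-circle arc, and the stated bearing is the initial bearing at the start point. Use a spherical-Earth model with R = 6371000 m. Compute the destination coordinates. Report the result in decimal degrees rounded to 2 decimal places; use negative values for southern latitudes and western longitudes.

δ = 34359/6371000 = 0.005393 rad (0.3090°).
Converting: φ₁ = -1.063953 rad, θ = 0.769341 rad.
Destination latitude: φ₂ = arcsin( sin φ₁ cos δ + cos φ₁ sin δ cos θ ) = arcsin(-0.872388) = -60.74°.
Then Δλ = atan2(0.001821, 0.237273) = 0.007675 rad, from sin θ sin δ cos φ₁ over cos δ − sin φ₁ sin φ₂.
λ₂ = λ₁ + Δλ = -137.89°.

latitude -60.74°, longitude -137.89°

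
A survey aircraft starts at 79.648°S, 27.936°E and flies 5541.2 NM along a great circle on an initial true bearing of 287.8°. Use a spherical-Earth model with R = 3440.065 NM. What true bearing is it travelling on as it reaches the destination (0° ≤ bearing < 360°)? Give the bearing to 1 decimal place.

final bearing 350.1°

The arc subtends δ = 5541.2/3440.065 = 1.610784 rad at the centre.
With φ₁ = -79.648° = -1.390120 rad and θ = 287.8° = 5.023058 rad:
Applying the spherical law of cosines for sides, sin φ₂ = sin φ₁ cos δ + cos φ₁ sin δ cos θ = 0.094214, so φ₂ = 5.406°.
Then Δλ = atan2(-0.170956, 0.052704) = -1.271753 rad, from sin θ sin δ cos φ₁ over cos δ − sin φ₁ sin φ₂.
Hence λ₂ = 27.936° + -72.866° = -44.930°.
The forward bearing on arrival equals the back-azimuth from the destination plus 180°.
Back-azimuth from P₂ (5.4°, -44.9°) to P₁ (-79.6°, 27.9°), with Δλ' = λ₁ − λ₂ = 72.9°: atan2( sin Δλ' cos φ₁ , cos φ₂ sin φ₁ − sin φ₂ cos φ₁ cos Δλ' ) = 170.1°.
Final bearing = (170.1° + 180°) mod 360° = 350.1°.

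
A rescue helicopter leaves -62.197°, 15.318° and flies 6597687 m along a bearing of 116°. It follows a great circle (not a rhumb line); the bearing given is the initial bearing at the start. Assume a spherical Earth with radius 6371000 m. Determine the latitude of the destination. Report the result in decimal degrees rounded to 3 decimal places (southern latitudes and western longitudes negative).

latitude -38.831°

Angular distance δ = d/R = 6597687 / 6371000 = 1.035581 rad.
Converting: φ₁ = -1.085542 rad, θ = 2.024582 rad.
sin φ₂ = sin φ₁ cos δ + cos φ₁ sin δ cos θ = (-0.884557)(0.510026) + (0.466433)(0.860159)(-0.438371) = -0.627024
φ₂ = asin(-0.627024) = -0.677727 rad = -38.831°.
Then Δλ = atan2(0.360602, -0.044612) = 1.693887 rad, from sin θ sin δ cos φ₁ over cos δ − sin φ₁ sin φ₂.
Hence λ₂ = 15.318° + 97.053° = 112.371°.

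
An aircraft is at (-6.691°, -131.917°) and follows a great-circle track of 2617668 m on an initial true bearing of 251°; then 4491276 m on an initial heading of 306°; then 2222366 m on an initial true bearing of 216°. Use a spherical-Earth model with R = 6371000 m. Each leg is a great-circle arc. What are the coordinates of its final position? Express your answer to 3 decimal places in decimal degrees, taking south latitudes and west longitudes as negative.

latitude -5.308°, longitude 161.297°

Apply the spherical direct solution leg by leg, carrying full precision between legs.
Leg 1: from (-6.691°, -131.917°), δ = 2617668/6371000 = 0.410872 rad, θ = 251° → φ = -13.649°, λ = -154.786°.
Leg 2: from (-13.649°, -154.786°), δ = 4491276/6371000 = 0.704956 rad, θ = 306° → φ = 10.977°, λ = 172.937°.
Leg 3: from (10.977°, 172.937°), δ = 2222366/6371000 = 0.348825 rad, θ = 216° → φ = -5.308°, λ = 161.297°.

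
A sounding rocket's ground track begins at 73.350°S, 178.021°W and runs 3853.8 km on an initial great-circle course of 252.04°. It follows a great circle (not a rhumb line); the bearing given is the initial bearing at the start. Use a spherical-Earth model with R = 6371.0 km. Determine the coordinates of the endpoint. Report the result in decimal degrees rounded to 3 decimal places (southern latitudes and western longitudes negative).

Angular distance δ = d/R = 3853.8 / 6371 = 0.604897 rad.
With φ₁ = -73.350° = -1.280199 rad and θ = 252.04° = 4.398928 rad:
sin φ₂ = sin φ₁ cos δ + cos φ₁ sin δ cos θ = (-0.958073)(0.822561) + (0.286525)(0.568678)(-0.308353) = -0.838316
φ₂ = asin(-0.838316) = -0.994187 rad = -56.963°.
Then Δλ = atan2(-0.155000, 0.019393) = -1.446329 rad, from sin θ sin δ cos φ₁ over cos δ − sin φ₁ sin φ₂.
λ₂ = -178.021° + -82.869° = -260.890°, normalized to (−180°, 180°] → 99.110°.

latitude -56.963°, longitude 99.110°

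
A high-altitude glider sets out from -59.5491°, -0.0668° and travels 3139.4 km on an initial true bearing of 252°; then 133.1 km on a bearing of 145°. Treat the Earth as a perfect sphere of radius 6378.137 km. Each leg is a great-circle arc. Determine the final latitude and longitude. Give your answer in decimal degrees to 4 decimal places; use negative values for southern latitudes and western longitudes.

Apply the spherical direct solution leg by leg, carrying full precision between legs.
Leg 1: from (-59.5491°, -0.0668°), δ = 3139.4/6378.137 = 0.492213 rad, θ = 252° → φ = -56.4846°, λ = -54.5534°.
Leg 2: from (-56.4846°, -54.5534°), δ = 133.1/6378.137 = 0.020868 rad, θ = 145° → φ = -57.4577°, λ = -53.2785°.

latitude -57.4577°, longitude -53.2785°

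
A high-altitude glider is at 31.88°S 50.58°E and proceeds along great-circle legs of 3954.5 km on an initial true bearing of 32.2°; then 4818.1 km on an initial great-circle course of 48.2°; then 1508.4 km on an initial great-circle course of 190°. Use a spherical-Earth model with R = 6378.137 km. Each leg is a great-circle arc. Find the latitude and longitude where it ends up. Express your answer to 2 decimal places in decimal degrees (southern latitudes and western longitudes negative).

Apply the spherical direct solution leg by leg, carrying full precision between legs.
Leg 1: from (-31.88°, 50.58°), δ = 3954.5/6378.137 = 0.620009 rad, θ = 32.2° → φ = -0.71°, λ = 68.62°.
Leg 2: from (-0.71°, 68.62°), δ = 4818.1/6378.137 = 0.755409 rad, θ = 48.2° → φ = 26.61°, λ = 103.48°.
Leg 3: from (26.61°, 103.48°), δ = 1508.4/6378.137 = 0.236495 rad, θ = 190° → φ = 13.25°, λ = 101.09°.

latitude 13.25°, longitude 101.09°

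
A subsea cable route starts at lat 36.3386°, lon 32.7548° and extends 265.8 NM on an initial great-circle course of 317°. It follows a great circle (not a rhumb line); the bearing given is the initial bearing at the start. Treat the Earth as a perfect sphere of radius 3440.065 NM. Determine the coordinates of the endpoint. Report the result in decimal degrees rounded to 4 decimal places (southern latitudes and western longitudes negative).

latitude 39.5137°, longitude 28.8421°

Central angle δ = d/R = 0.077266 rad.
Start latitude φ₁ = 0.634228 rad; initial bearing θ = 5.532694 rad.
Applying the spherical law of cosines for sides, sin φ₂ = sin φ₁ cos δ + cos φ₁ sin δ cos θ = 0.636262, so φ₂ = 39.5137°.
Δλ = atan2( sin θ sin δ cos φ₁ , cos δ − sin φ₁ sin φ₂ ) = atan2(-0.042405, 0.619995) = -0.068290 rad = -3.9127°.
Hence λ₂ = 32.7548° + -3.9127° = 28.8421°.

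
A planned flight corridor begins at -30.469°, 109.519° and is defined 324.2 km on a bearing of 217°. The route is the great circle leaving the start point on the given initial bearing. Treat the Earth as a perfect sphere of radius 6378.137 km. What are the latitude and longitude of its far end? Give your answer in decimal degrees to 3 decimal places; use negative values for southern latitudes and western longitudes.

latitude -32.778°, longitude 107.435°

δ = 324.2/6378.137 = 0.050830 rad (2.9123°).
With φ₁ = -30.469° = -0.531784 rad and θ = 217° = 3.787364 rad:
Destination latitude: φ₂ = arcsin( sin φ₁ cos δ + cos φ₁ sin δ cos θ ) = arcsin(-0.541391) = -32.778°.
For the longitude increment, Δλ = atan2( sin θ sin δ cos φ₁, cos δ − sin φ₁ sin φ₂ ) = atan2(-0.026354, 0.724184) = -2.084°.
Hence λ₂ = 109.519° + -2.084° = 107.435°.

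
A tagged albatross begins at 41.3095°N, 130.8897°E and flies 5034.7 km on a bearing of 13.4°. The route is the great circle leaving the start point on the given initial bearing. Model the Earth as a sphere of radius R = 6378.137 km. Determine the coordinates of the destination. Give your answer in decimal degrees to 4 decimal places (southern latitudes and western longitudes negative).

latitude 79.6271°, longitude -163.0851°

δ = 5034.7/6378.137 = 0.789368 rad (45.2275°).
Converting: φ₁ = 0.720987 rad, θ = 0.233874 rad.
Applying the spherical law of cosines for sides, sin φ₂ = sin φ₁ cos δ + cos φ₁ sin δ cos θ = 0.983657, so φ₂ = 79.6271°.
For the longitude increment, Δλ = atan2( sin θ sin δ cos φ₁, cos δ − sin φ₁ sin φ₂ ) = atan2(0.123580, 0.054956) = 66.0252°.
λ₂ = 130.8897° + 66.0252° = 196.9149°, normalized to (−180°, 180°] → -163.0851°.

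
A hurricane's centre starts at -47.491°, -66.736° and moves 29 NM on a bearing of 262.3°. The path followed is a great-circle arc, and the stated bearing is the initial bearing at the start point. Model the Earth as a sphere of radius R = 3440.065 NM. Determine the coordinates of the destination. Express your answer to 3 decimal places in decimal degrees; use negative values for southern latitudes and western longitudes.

latitude -47.554°, longitude -67.445°

Angular distance δ = d/R = 29 / 3440.065 = 0.008430 rad.
With φ₁ = -47.491° = -0.828874 rad and θ = 262.3° = 4.577999 rad:
Applying the spherical law of cosines for sides, sin φ₂ = sin φ₁ cos δ + cos φ₁ sin δ cos θ = -0.737908, so φ₂ = -47.554°.
For the longitude increment, Δλ = atan2( sin θ sin δ cos φ₁, cos δ − sin φ₁ sin φ₂ ) = atan2(-0.005645, 0.456000) = -0.709°.
Hence λ₂ = -66.736° + -0.709° = -67.445°.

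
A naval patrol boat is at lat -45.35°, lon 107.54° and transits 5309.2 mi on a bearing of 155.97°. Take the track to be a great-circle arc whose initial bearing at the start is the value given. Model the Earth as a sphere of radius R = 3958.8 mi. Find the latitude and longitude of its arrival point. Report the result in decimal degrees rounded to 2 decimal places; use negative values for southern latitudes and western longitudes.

latitude -51.90°, longitude -112.45°

Angular distance δ = d/R = 5309.2 / 3958.8 = 1.341113 rad.
With φ₁ = -45.35° = -0.791507 rad and θ = 155.97° = 2.722190 rad:
sin φ₂ = sin φ₁ cos δ + cos φ₁ sin δ cos θ = (-0.711413)(0.227669) + (0.702774)(0.973739)(-0.913332) = -0.786977
φ₂ = asin(-0.786977) = -0.905893 rad = -51.90°.
Δλ = atan2( sin θ sin δ cos φ₁ , cos δ − sin φ₁ sin φ₂ ) = atan2(0.278665, -0.332197) = 2.443605 rad = 140.01°.
λ₂ = 107.54° + 140.01° = 247.55°, normalized to (−180°, 180°] → -112.45°.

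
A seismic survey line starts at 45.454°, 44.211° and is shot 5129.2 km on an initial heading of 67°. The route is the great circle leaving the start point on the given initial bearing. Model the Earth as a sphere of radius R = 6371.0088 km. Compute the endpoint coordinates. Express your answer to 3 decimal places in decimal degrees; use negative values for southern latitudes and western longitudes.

latitude 43.750°, longitude 110.938°

The arc subtends δ = 5129.2/6371.0088 = 0.805084 rad at the centre.
With φ₁ = 45.454° = 0.793322 rad and θ = 67° = 1.169371 rad:
sin φ₂ = sin φ₁ cos δ + cos φ₁ sin δ cos θ = (0.712687)(0.693050) + (0.701482)(0.720889)(0.390731) = 0.691517
φ₂ = asin(0.691517) = 0.763588 rad = 43.750°.
Δλ = atan2( sin θ sin δ cos φ₁ , cos δ − sin φ₁ sin φ₂ ) = atan2(0.465491, 0.200215) = 1.164601 rad = 66.727°.
λ₂ = 44.211° + 66.727° = 110.938°.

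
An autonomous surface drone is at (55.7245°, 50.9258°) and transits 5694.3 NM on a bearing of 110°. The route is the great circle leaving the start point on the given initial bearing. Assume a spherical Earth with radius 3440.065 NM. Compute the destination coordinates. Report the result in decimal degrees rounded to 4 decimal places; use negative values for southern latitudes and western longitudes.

latitude -15.1689°, longitude 126.8893°

Central angle δ = d/R = 1.655288 rad.
With φ₁ = 55.7245° = 0.972576 rad and θ = 110° = 1.919862 rad:
Applying the spherical law of cosines for sides, sin φ₂ = sin φ₁ cos δ + cos φ₁ sin δ cos θ = -0.261665, so φ₂ = -15.1689°.
For the longitude increment, Δλ = atan2( sin θ sin δ cos φ₁, cos δ − sin φ₁ sin φ₂ ) = atan2(0.527321, 0.131833) = 75.9635°.
λ₂ = λ₁ + Δλ = 126.8893°.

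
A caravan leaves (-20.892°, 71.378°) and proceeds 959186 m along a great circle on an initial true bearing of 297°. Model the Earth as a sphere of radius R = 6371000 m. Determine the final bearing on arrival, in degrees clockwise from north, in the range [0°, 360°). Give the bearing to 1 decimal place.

The arc subtends δ = 959186/6371000 = 0.150555 rad at the centre.
Converting: φ₁ = -0.364634 rad, θ = 5.183628 rad.
sin φ₂ = sin φ₁ cos δ + cos φ₁ sin δ cos θ = (-0.356608)(0.988688) + (0.934254)(0.149987)(0.453990) = -0.288958
φ₂ = asin(-0.288958) = -0.293138 rad = -16.796°.
Δλ = atan2( sin θ sin δ cos φ₁ , cos δ − sin φ₁ sin φ₂ ) = atan2(-0.124853, 0.885643) = -0.140052 rad = -8.024°.
λ₂ = 71.378° + -8.024° = 63.354°.
The forward bearing on arrival equals the back-azimuth from the destination plus 180°.
Back-azimuth from P₂ (-16.8°, 63.4°) to P₁ (-20.9°, 71.4°), with Δλ' = λ₁ − λ₂ = 8.0°: atan2( sin Δλ' cos φ₁ , cos φ₂ sin φ₁ − sin φ₂ cos φ₁ cos Δλ' ) = 119.6°.
Final bearing = (119.6° + 180°) mod 360° = 299.6°.

final bearing 299.6°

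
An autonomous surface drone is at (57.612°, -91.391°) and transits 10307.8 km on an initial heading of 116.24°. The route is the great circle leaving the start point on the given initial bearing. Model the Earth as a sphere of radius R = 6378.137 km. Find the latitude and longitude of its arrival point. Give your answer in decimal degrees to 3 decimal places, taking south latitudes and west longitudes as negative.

latitude -15.952°, longitude -22.655°

δ = 10307.8/6378.137 = 1.616115 rad (92.5965°).
Converting: φ₁ = 1.005519 rad, θ = 2.028771 rad.
Applying the spherical law of cosines for sides, sin φ₂ = sin φ₁ cos δ + cos φ₁ sin δ cos θ = -0.274840, so φ₂ = -15.952°.
For the longitude increment, Δλ = atan2( sin θ sin δ cos φ₁, cos δ − sin φ₁ sin φ₂ ) = atan2(0.479958, 0.186784) = 68.736°.
λ₂ = -91.391° + 68.736° = -22.655°.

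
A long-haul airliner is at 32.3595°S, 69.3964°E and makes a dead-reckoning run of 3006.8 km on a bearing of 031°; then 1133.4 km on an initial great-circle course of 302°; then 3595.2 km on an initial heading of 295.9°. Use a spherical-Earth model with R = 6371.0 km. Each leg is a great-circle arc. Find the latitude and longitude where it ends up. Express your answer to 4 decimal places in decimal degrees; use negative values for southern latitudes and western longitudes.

Apply the spherical direct solution leg by leg, carrying full precision between legs.
Leg 1: from (-32.3595°, 69.3964°), δ = 3006.8/6371 = 0.471951 rad, θ = 31° → φ = -8.4848°, λ = 83.0906°.
Leg 2: from (-8.4848°, 83.0906°), δ = 1133.4/6371 = 0.177900 rad, θ = 302° → φ = -3.0076°, λ = 74.4475°.
Leg 3: from (-3.0076°, 74.4475°), δ = 3595.2/6371 = 0.564307 rad, θ = 295.9° → φ = 10.8921°, λ = 45.1110°.

latitude 10.8921°, longitude 45.1110°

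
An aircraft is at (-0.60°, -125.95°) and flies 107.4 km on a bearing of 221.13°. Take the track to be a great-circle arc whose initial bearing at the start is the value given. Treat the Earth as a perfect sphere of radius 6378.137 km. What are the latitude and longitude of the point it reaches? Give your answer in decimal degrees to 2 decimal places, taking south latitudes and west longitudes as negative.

latitude -1.33°, longitude -126.58°

Angular distance δ = d/R = 107.4 / 6378.137 = 0.016839 rad.
With φ₁ = -0.60° = -0.010472 rad and θ = 221.13° = 3.859447 rad:
Applying the spherical law of cosines for sides, sin φ₂ = sin φ₁ cos δ + cos φ₁ sin δ cos θ = -0.023152, so φ₂ = -1.33°.
For the longitude increment, Δλ = atan2( sin θ sin δ cos φ₁, cos δ − sin φ₁ sin φ₂ ) = atan2(-0.011075, 0.999616) = -0.63°.
λ₂ = λ₁ + Δλ = -126.58°.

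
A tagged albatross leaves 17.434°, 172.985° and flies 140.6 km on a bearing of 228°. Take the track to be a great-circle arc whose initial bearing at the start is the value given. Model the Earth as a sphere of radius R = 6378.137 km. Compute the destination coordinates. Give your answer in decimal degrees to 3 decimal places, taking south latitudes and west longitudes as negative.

latitude 16.587°, longitude 172.006°

The arc subtends δ = 140.6/6378.137 = 0.022044 rad at the centre.
With φ₁ = 17.434° = 0.304281 rad and θ = 228° = 3.979351 rad:
Applying the spherical law of cosines for sides, sin φ₂ = sin φ₁ cos δ + cos φ₁ sin δ cos θ = 0.285463, so φ₂ = 16.587°.
For the longitude increment, Δλ = atan2( sin θ sin δ cos φ₁, cos δ − sin φ₁ sin φ₂ ) = atan2(-0.015628, 0.914230) = -0.979°.
λ₂ = λ₁ + Δλ = 172.006°.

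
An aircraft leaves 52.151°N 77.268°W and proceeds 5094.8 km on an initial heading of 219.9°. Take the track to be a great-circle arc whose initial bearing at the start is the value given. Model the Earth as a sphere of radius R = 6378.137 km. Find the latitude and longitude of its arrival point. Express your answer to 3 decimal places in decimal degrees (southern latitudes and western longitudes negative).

The arc subtends δ = 5094.8/6378.137 = 0.798791 rad at the centre.
Converting: φ₁ = 0.910207 rad, θ = 3.837979 rad.
Destination latitude: φ₂ = arcsin( sin φ₁ cos δ + cos φ₁ sin δ cos θ ) = arcsin(0.213549) = 12.330°.
For the longitude increment, Δλ = atan2( sin θ sin δ cos φ₁, cos δ − sin φ₁ sin φ₂ ) = atan2(-0.282007, 0.528949) = -28.064°.
λ₂ = λ₁ + Δλ = -105.332°.

latitude 12.330°, longitude -105.332°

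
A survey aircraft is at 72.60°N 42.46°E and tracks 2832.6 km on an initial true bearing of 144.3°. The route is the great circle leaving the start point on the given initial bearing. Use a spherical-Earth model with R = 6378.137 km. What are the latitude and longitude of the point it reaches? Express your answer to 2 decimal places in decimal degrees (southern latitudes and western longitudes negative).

latitude 49.23°, longitude 65.04°

δ = 2832.6/6378.137 = 0.444111 rad (25.4457°).
Converting: φ₁ = 1.267109 rad, θ = 2.518510 rad.
Destination latitude: φ₂ = arcsin( sin φ₁ cos δ + cos φ₁ sin δ cos θ ) = arcsin(0.757332) = 49.23°.
Δλ = atan2( sin θ sin δ cos φ₁ , cos δ − sin φ₁ sin φ₂ ) = atan2(0.074976, 0.180316) = 0.394055 rad = 22.58°.
λ₂ = λ₁ + Δλ = 65.04°.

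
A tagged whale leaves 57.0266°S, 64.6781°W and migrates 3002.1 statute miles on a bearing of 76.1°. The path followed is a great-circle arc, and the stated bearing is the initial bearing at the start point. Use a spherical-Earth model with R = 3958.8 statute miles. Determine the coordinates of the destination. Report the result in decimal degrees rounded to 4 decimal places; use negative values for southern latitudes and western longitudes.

Central angle δ = d/R = 0.758336 rad.
With φ₁ = -57.0266° = -0.995302 rad and θ = 76.1° = 1.328196 rad:
sin φ₂ = sin φ₁ cos δ + cos φ₁ sin δ cos θ = (-0.838923)(0.725981) + (0.544250)(0.687714)(0.240228) = -0.519128
φ₂ = asin(-0.519128) = -0.545831 rad = -31.2738°.
Δλ = atan2( sin θ sin δ cos φ₁ , cos δ − sin φ₁ sin φ₂ ) = atan2(0.363328, 0.290473) = 0.896374 rad = 51.3584°.
Hence λ₂ = -64.6781° + 51.3584° = -13.3197°.

latitude -31.2738°, longitude -13.3197°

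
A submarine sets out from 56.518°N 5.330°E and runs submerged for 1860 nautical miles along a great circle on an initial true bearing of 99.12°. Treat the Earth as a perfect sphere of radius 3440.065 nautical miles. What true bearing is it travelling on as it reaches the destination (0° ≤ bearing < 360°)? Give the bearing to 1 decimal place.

final bearing 132.8°

δ = 1860/3440.065 = 0.540687 rad (30.9791°).
Start latitude φ₁ = 0.986425 rad; initial bearing θ = 1.729970 rad.
sin φ₂ = sin φ₁ cos δ + cos φ₁ sin δ cos θ = (0.834059)(0.857355) + (0.551675)(0.514726)(-0.158503) = 0.670076
φ₂ = asin(0.670076) = 0.734311 rad = 42.073°.
Then Δλ = atan2(0.280372, 0.298472) = 0.754139 rad, from sin θ sin δ cos φ₁ over cos δ − sin φ₁ sin φ₂.
λ₂ = 5.330° + 43.209° = 48.539°.
The forward bearing on arrival equals the back-azimuth from the destination plus 180°.
Back-azimuth from P₂ (42.1°, 48.5°) to P₁ (56.5°, 5.3°), with Δλ' = λ₁ − λ₂ = -43.2°: atan2( sin Δλ' cos φ₁ , cos φ₂ sin φ₁ − sin φ₂ cos φ₁ cos Δλ' ) = 312.8°.
Final bearing = (312.8° + 180°) mod 360° = 132.8°.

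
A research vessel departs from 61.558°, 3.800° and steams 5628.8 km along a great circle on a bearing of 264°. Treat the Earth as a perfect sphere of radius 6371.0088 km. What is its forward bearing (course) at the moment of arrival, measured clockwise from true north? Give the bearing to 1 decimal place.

δ = 5628.8/6371.0088 = 0.883502 rad (50.6209°).
Converting: φ₁ = 1.074390 rad, θ = 4.607669 rad.
Applying the spherical law of cosines for sides, sin φ₂ = sin φ₁ cos δ + cos φ₁ sin δ cos θ = 0.519389, so φ₂ = 31.291°.
Δλ = atan2( sin θ sin δ cos φ₁ , cos δ − sin φ₁ sin φ₂ ) = atan2(-0.366123, 0.177750) = -1.118823 rad = -64.104°.
λ₂ = λ₁ + Δλ = -60.304°.
The forward bearing on arrival equals the back-azimuth from the destination plus 180°.
Back-azimuth from P₂ (31.3°, -60.3°) to P₁ (61.6°, 3.8°), with Δλ' = λ₁ − λ₂ = 64.1°: atan2( sin Δλ' cos φ₁ , cos φ₂ sin φ₁ − sin φ₂ cos φ₁ cos Δλ' ) = 33.7°.
Final bearing = (33.7° + 180°) mod 360° = 213.7°.

final bearing 213.7°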